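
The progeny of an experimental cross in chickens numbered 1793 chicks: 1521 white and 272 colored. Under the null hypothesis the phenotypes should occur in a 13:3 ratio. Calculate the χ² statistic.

15.083

Total ratio parts = 16. Expected numbers out of 1793:
  white: 1793 × 13/16 = 1456.8125
  colored: 1793 × 3/16 = 336.1875
χ² = Σ (O − E)² / E
  white: (1521 − 1456.8125)² / 1456.8125 = 2.8281
  colored: (272 − 336.1875)² / 336.1875 = 12.2552
χ² = 2.8281 + 12.2552 = 15.0833 ≈ 15.083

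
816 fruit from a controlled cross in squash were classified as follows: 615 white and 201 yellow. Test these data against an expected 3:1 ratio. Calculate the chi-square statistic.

0.059

Under the 3:1 hypothesis (Σ ratio = 4, N = 816):
  white: 816 × 3/4 = 612
  yellow: 816 × 1/4 = 204
χ² = Σ (O − E)² / E
  white: (615 − 612)² / 612 = 0.0147
  yellow: (201 − 204)² / 204 = 0.0441
χ² = 0.0147 + 0.0441 = 0.0588 ≈ 0.059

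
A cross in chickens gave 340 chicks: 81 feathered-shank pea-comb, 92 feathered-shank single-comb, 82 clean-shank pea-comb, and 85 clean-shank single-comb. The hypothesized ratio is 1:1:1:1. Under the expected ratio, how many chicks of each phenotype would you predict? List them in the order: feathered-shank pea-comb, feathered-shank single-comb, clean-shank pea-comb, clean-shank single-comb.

85, 85, 85, 85

The 1:1:1:1 ratio has 4 parts, so with N = 340 the expected counts are:
  feathered-shank pea-comb: 340 × 1/4 = 85
  feathered-shank single-comb: 340 × 1/4 = 85
  clean-shank pea-comb: 340 × 1/4 = 85
  clean-shank single-comb: 340 × 1/4 = 85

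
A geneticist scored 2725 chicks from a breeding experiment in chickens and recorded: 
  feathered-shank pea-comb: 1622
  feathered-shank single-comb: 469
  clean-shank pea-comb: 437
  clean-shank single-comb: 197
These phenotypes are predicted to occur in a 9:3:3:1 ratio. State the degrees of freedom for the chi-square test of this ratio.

A goodness-of-fit test with 4 phenotype classes has df = 4 − 1 = 3.

3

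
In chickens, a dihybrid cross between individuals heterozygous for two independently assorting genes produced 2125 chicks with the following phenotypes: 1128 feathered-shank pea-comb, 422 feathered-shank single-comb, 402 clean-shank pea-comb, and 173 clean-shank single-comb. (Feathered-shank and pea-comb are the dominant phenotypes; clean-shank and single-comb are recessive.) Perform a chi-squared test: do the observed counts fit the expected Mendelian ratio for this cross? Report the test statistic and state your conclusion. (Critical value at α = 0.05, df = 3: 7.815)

A dihybrid F₂ with independent assortment and complete dominance at both loci gives a 9:3:3:1 phenotypic ratio.
Expected counts for N = 2125 under a 9:3:3:1 ratio (total parts = 16):
  feathered-shank pea-comb: 2125 × 9/16 = 1195.3125
  feathered-shank single-comb: 2125 × 3/16 = 398.4375
  clean-shank pea-comb: 2125 × 3/16 = 398.4375
  clean-shank single-comb: 2125 × 1/16 = 132.8125
χ² = Σ (O − E)² / E
  feathered-shank pea-comb: (1128 − 1195.3125)² / 1195.3125 = 3.7906
  feathered-shank single-comb: (422 − 398.4375)² / 398.4375 = 1.3934
  clean-shank pea-comb: (402 − 398.4375)² / 398.4375 = 0.0319
  clean-shank single-comb: (173 − 132.8125)² / 132.8125 = 12.1603
χ² = 3.7906 + 1.3934 + 0.0319 + 12.1603 = 17.3762 ≈ 17.376
Degrees of freedom = 4 − 1 = 3; critical value at α = 0.05 is 7.815.
Since 17.376 > 7.815, we reject the null hypothesis — the data do not fit the 9:3:3:1 ratio.

17.376; not consistent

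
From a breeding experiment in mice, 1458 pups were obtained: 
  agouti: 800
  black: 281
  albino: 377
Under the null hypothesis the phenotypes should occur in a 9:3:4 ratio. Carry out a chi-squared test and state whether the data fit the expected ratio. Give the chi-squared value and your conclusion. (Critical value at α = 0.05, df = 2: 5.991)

Under the 9:3:4 hypothesis (Σ ratio = 16, N = 1458):
  agouti: 1458 × 9/16 = 820.125
  black: 1458 × 3/16 = 273.375
  albino: 1458 × 4/16 = 364.5
χ² = Σ (O − E)² / E
  agouti: (800 − 820.125)² / 820.125 = 0.4938
  black: (281 − 273.375)² / 273.375 = 0.2127
  albino: (377 − 364.5)² / 364.5 = 0.4287
χ² = 0.4938 + 0.2127 + 0.4287 = 1.1352 ≈ 1.135
Degrees of freedom = 3 − 1 = 2; critical value at α = 0.05 is 5.991.
Since 1.135 < 5.991, we fail to reject the null hypothesis — the data are consistent with the 9:3:4 ratio.

1.135; consistent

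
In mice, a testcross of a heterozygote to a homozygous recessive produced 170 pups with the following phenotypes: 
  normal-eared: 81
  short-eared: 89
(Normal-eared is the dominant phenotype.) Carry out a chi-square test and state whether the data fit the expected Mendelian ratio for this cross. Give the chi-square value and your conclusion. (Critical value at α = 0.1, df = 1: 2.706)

A testcross of a heterozygote (Aa × aa) gives a 1:1 phenotypic ratio.
Under the 1:1 hypothesis (Σ ratio = 2, N = 170):
  normal-eared: 170 × 1/2 = 85
  short-eared: 170 × 1/2 = 85
χ² = Σ (O − E)² / E
  normal-eared: (81 − 85)² / 85 = 0.1882
  short-eared: (89 − 85)² / 85 = 0.1882
χ² = 0.1882 + 0.1882 = 0.3764 ≈ 0.376
Degrees of freedom = 2 − 1 = 1; critical value at α = 0.1 is 2.706.
Since 0.376 < 2.706, we fail to reject the null hypothesis — the data are consistent with the 1:1 ratio.

0.376; consistent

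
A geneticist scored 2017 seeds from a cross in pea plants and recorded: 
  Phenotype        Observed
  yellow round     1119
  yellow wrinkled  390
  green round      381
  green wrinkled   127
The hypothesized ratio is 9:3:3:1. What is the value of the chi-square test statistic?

0.610

Total ratio parts = 16. Expected numbers out of 2017:
  yellow round: 2017 × 9/16 = 1134.5625
  yellow wrinkled: 2017 × 3/16 = 378.1875
  green round: 2017 × 3/16 = 378.1875
  green wrinkled: 2017 × 1/16 = 126.0625
χ² = Σ (O − E)² / E
  yellow round: (1119 − 1134.5625)² / 1134.5625 = 0.2135
  yellow wrinkled: (390 − 378.1875)² / 378.1875 = 0.3690
  green round: (381 − 378.1875)² / 378.1875 = 0.0209
  green wrinkled: (127 − 126.0625)² / 126.0625 = 0.0070
χ² = 0.2135 + 0.3690 + 0.0209 + 0.0070 = 0.6104 ≈ 0.610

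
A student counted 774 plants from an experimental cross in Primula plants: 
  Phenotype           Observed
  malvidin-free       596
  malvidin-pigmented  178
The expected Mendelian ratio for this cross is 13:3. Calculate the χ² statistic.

Total ratio parts = 16. Expected numbers out of 774:
  malvidin-free: 774 × 13/16 = 628.875
  malvidin-pigmented: 774 × 3/16 = 145.125
χ² = Σ (O − E)² / E
  malvidin-free: (596 − 628.875)² / 628.875 = 1.7186
  malvidin-pigmented: (178 − 145.125)² / 145.125 = 7.4471
χ² = 1.7186 + 7.4471 = 9.1657 ≈ 9.166

9.166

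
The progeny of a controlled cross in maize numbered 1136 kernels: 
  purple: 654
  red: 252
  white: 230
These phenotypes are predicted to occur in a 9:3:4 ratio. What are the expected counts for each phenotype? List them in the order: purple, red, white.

Expected counts for N = 1136 under a 9:3:4 ratio (total parts = 16):
  purple: 1136 × 9/16 = 639
  red: 1136 × 3/16 = 213
  white: 1136 × 4/16 = 284

639, 213, 284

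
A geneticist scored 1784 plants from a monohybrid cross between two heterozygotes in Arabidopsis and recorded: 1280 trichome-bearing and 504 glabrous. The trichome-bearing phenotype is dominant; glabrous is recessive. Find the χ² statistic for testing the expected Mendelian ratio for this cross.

For a monohybrid cross between heterozygotes with complete dominance, the expected phenotypic ratio is 3:1.
The 3:1 ratio has 4 parts, so with N = 1784 the expected counts are:
  trichome-bearing: 1784 × 3/4 = 1338
  glabrous: 1784 × 1/4 = 446
χ² = Σ (O − E)² / E
  trichome-bearing: (1280 − 1338)² / 1338 = 2.5142
  glabrous: (504 − 446)² / 446 = 7.5426
χ² = 2.5142 + 7.5426 = 10.0568 ≈ 10.057

10.057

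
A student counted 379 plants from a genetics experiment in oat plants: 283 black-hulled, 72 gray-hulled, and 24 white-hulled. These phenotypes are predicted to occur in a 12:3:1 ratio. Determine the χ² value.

Total ratio parts = 16. Expected numbers out of 379:
  black-hulled: 379 × 12/16 = 284.25
  gray-hulled: 379 × 3/16 = 71.0625
  white-hulled: 379 × 1/16 = 23.6875
χ² = Σ (O − E)² / E
  black-hulled: (283 − 284.25)² / 284.25 = 0.0055
  gray-hulled: (72 − 71.0625)² / 71.0625 = 0.0124
  white-hulled: (24 − 23.6875)² / 23.6875 = 0.0041
χ² = 0.0055 + 0.0124 + 0.0041 = 0.022

0.022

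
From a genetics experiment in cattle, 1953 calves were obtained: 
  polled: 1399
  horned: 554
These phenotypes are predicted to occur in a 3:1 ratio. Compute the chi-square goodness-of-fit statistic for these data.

Total ratio parts = 4. Expected numbers out of 1953:
  polled: 1953 × 3/4 = 1464.75
  horned: 1953 × 1/4 = 488.25
χ² = Σ (O − E)² / E
  polled: (1399 − 1464.75)² / 1464.75 = 2.9514
  horned: (554 − 488.25)² / 488.25 = 8.8542
χ² = 2.9514 + 8.8542 = 11.8056 ≈ 11.806

11.806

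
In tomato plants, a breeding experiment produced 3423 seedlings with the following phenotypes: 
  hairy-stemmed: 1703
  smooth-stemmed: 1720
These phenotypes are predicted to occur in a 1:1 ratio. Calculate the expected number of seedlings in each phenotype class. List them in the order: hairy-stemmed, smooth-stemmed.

The 1:1 ratio has 2 parts, so with N = 3423 the expected counts are:
  hairy-stemmed: 3423 × 1/2 = 1711.5
  smooth-stemmed: 3423 × 1/2 = 1711.5

1711.5, 1711.5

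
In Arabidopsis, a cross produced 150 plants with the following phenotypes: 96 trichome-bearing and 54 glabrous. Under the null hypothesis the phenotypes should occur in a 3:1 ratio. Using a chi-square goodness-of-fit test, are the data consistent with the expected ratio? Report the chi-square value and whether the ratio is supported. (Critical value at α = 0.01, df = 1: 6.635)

Total ratio parts = 4. Expected numbers out of 150:
  trichome-bearing: 150 × 3/4 = 112.5
  glabrous: 150 × 1/4 = 37.5
χ² = Σ (O − E)² / E
  trichome-bearing: (96 − 112.5)² / 112.5 = 2.4200
  glabrous: (54 − 37.5)² / 37.5 = 7.2600
χ² = 2.4200 + 7.2600 = 9.680
Degrees of freedom = 2 − 1 = 1; critical value at α = 0.01 is 6.635.
Since 9.680 > 6.635, we reject the null hypothesis — the data do not fit the 3:1 ratio.

9.680; not consistent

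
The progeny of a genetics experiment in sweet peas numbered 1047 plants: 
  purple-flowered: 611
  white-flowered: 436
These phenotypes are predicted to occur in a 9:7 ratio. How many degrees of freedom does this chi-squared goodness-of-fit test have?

1

A goodness-of-fit test with 2 phenotype classes has df = 2 − 1 = 1.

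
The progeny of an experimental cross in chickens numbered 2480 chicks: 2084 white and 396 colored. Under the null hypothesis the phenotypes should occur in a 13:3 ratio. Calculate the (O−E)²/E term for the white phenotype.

2.363

The 13:3 ratio has 16 parts, so with N = 2480 the expected counts are:
  white: 2480 × 13/16 = 2015
  colored: 2480 × 3/16 = 465
Contribution of white: (2084 − 2015)² / 2015 = 2.3628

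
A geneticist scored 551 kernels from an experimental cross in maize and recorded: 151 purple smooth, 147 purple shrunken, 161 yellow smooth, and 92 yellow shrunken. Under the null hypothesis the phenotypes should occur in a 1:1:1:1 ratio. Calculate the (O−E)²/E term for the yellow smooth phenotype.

The 1:1:1:1 ratio has 4 parts, so with N = 551 the expected counts are:
  purple smooth: 551 × 1/4 = 137.75
  purple shrunken: 551 × 1/4 = 137.75
  yellow smooth: 551 × 1/4 = 137.75
  yellow shrunken: 551 × 1/4 = 137.75
Contribution of yellow smooth: (161 − 137.75)² / 137.75 = 3.9242

3.924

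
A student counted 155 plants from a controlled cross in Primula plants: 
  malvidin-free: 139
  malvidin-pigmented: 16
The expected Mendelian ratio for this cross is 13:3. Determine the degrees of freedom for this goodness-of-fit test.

1

A goodness-of-fit test with 2 phenotype classes has df = 2 − 1 = 1.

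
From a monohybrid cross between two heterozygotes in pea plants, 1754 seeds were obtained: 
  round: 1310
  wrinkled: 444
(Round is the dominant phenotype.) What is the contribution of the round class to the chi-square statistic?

0.023

For a monohybrid cross between heterozygotes with complete dominance, the expected phenotypic ratio is 3:1.
Under the 3:1 hypothesis (Σ ratio = 4, N = 1754):
  round: 1754 × 3/4 = 1315.5
  wrinkled: 1754 × 1/4 = 438.5
Contribution of round: (1310 − 1315.5)² / 1315.5 = 0.0230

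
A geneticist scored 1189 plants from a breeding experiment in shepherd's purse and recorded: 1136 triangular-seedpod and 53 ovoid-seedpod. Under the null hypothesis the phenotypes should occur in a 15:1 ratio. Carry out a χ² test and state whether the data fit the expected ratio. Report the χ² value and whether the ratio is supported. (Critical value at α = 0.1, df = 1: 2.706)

The 15:1 ratio has 16 parts, so with N = 1189 the expected counts are:
  triangular-seedpod: 1189 × 15/16 = 1114.6875
  ovoid-seedpod: 1189 × 1/16 = 74.3125
χ² = Σ (O − E)² / E
  triangular-seedpod: (1136 − 1114.6875)² / 1114.6875 = 0.4075
  ovoid-seedpod: (53 − 74.3125)² / 74.3125 = 6.1123
χ² = 0.4075 + 6.1123 = 6.5198 ≈ 6.520
Degrees of freedom = 2 − 1 = 1; critical value at α = 0.1 is 2.706.
Since 6.520 > 2.706, we reject the null hypothesis — the data do not fit the 15:1 ratio.

6.520; not consistent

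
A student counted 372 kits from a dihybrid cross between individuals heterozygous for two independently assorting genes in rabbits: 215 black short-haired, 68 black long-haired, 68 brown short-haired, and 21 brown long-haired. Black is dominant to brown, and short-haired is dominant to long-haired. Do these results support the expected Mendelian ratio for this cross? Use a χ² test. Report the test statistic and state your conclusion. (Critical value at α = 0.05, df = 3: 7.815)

0.464; consistent

A dihybrid F₂ with independent assortment and complete dominance at both loci gives a 9:3:3:1 phenotypic ratio.
Total ratio parts = 16. Expected numbers out of 372:
  black short-haired: 372 × 9/16 = 209.25
  black long-haired: 372 × 3/16 = 69.75
  brown short-haired: 372 × 3/16 = 69.75
  brown long-haired: 372 × 1/16 = 23.25
χ² = Σ (O − E)² / E
  black short-haired: (215 − 209.25)² / 209.25 = 0.1580
  black long-haired: (68 − 69.75)² / 69.75 = 0.0439
  brown short-haired: (68 − 69.75)² / 69.75 = 0.0439
  brown long-haired: (21 − 23.25)² / 23.25 = 0.2177
χ² = 0.1580 + 0.0439 + 0.0439 + 0.2177 = 0.4635 ≈ 0.464
Degrees of freedom = 4 − 1 = 3; critical value at α = 0.05 is 7.815.
Since 0.464 < 7.815, we fail to reject the null hypothesis — the data are consistent with the 9:3:3:1 ratio.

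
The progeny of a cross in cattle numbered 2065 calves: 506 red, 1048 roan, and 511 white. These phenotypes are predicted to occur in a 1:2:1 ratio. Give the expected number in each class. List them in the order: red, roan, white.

Expected counts for N = 2065 under a 1:2:1 ratio (total parts = 4):
  red: 2065 × 1/4 = 516.25
  roan: 2065 × 2/4 = 1032.5
  white: 2065 × 1/4 = 516.25

516.25, 1032.5, 516.25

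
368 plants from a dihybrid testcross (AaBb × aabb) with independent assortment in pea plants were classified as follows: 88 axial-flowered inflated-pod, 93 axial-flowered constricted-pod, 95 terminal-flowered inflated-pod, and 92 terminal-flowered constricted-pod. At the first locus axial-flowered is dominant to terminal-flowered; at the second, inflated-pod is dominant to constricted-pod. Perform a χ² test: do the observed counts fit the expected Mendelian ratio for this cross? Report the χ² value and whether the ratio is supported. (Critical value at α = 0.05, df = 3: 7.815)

A dihybrid testcross with independent assortment gives a 1:1:1:1 ratio.
Under the 1:1:1:1 hypothesis (Σ ratio = 4, N = 368):
  axial-flowered inflated-pod: 368 × 1/4 = 92
  axial-flowered constricted-pod: 368 × 1/4 = 92
  terminal-flowered inflated-pod: 368 × 1/4 = 92
  terminal-flowered constricted-pod: 368 × 1/4 = 92
χ² = Σ (O − E)² / E
  axial-flowered inflated-pod: (88 − 92)² / 92 = 0.1739
  axial-flowered constricted-pod: (93 − 92)² / 92 = 0.0109
  terminal-flowered inflated-pod: (95 − 92)² / 92 = 0.0978
  terminal-flowered constricted-pod: (92 − 92)² / 92 = 0.0000
χ² = 0.1739 + 0.0109 + 0.0978 + 0.0000 = 0.2826 ≈ 0.283
Degrees of freedom = 4 − 1 = 3; critical value at α = 0.05 is 7.815.
Since 0.283 < 7.815, we fail to reject the null hypothesis — the data are consistent with the 1:1:1:1 ratio.

0.283; consistent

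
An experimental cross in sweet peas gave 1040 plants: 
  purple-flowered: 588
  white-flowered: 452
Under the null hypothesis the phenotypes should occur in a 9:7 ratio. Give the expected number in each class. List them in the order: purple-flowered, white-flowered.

Expected counts for N = 1040 under a 9:7 ratio (total parts = 16):
  purple-flowered: 1040 × 9/16 = 585
  white-flowered: 1040 × 7/16 = 455

585, 455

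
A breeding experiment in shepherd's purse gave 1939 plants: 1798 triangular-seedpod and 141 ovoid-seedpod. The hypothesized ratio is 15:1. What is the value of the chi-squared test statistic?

3.455

The 15:1 ratio has 16 parts, so with N = 1939 the expected counts are:
  triangular-seedpod: 1939 × 15/16 = 1817.8125
  ovoid-seedpod: 1939 × 1/16 = 121.1875
χ² = Σ (O − E)² / E
  triangular-seedpod: (1798 − 1817.8125)² / 1817.8125 = 0.2159
  ovoid-seedpod: (141 − 121.1875)² / 121.1875 = 3.2391
χ² = 0.2159 + 3.2391 = 3.455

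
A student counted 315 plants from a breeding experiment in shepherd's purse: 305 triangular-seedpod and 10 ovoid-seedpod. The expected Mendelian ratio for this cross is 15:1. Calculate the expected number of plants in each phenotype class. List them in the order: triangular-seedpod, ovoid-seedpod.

Expected counts for N = 315 under a 15:1 ratio (total parts = 16):
  triangular-seedpod: 315 × 15/16 = 295.3125
  ovoid-seedpod: 315 × 1/16 = 19.6875

295.3125, 19.6875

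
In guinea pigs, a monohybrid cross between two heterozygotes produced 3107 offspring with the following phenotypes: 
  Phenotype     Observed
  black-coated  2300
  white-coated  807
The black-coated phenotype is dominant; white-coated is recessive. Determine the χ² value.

For a monohybrid cross between heterozygotes with complete dominance, the expected phenotypic ratio is 3:1.
Under the 3:1 hypothesis (Σ ratio = 4, N = 3107):
  black-coated: 3107 × 3/4 = 2330.25
  white-coated: 3107 × 1/4 = 776.75
χ² = Σ (O − E)² / E
  black-coated: (2300 − 2330.25)² / 2330.25 = 0.3927
  white-coated: (807 − 776.75)² / 776.75 = 1.1781
χ² = 0.3927 + 1.1781 = 1.5708 ≈ 1.571

1.571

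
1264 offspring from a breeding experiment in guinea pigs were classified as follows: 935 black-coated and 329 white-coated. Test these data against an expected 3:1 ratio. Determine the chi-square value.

0.713

Under the 3:1 hypothesis (Σ ratio = 4, N = 1264):
  black-coated: 1264 × 3/4 = 948
  white-coated: 1264 × 1/4 = 316
χ² = Σ (O − E)² / E
  black-coated: (935 − 948)² / 948 = 0.1783
  white-coated: (329 − 316)² / 316 = 0.5348
χ² = 0.1783 + 0.5348 = 0.7131 ≈ 0.713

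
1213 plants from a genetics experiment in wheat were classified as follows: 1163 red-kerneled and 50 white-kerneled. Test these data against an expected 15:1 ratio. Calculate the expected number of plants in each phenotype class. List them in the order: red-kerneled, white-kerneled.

Expected counts for N = 1213 under a 15:1 ratio (total parts = 16):
  red-kerneled: 1213 × 15/16 = 1137.1875
  white-kerneled: 1213 × 1/16 = 75.8125

1137.1875, 75.8125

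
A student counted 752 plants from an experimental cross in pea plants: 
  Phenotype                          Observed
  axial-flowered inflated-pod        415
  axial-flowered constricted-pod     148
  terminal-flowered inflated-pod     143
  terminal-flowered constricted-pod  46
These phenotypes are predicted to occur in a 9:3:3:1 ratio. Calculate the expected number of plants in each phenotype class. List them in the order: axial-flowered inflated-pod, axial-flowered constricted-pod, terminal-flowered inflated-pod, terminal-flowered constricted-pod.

423, 141, 141, 47

The 9:3:3:1 ratio has 16 parts, so with N = 752 the expected counts are:
  axial-flowered inflated-pod: 752 × 9/16 = 423
  axial-flowered constricted-pod: 752 × 3/16 = 141
  terminal-flowered inflated-pod: 752 × 3/16 = 141
  terminal-flowered constricted-pod: 752 × 1/16 = 47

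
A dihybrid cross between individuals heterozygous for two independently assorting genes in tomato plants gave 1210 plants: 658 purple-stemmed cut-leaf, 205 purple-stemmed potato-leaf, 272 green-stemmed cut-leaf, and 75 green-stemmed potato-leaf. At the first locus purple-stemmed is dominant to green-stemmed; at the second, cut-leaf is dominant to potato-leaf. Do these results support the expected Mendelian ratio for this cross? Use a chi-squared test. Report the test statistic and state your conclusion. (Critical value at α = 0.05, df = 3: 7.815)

11.842; not consistent

A dihybrid F₂ with independent assortment and complete dominance at both loci gives a 9:3:3:1 phenotypic ratio.
Under the 9:3:3:1 hypothesis (Σ ratio = 16, N = 1210):
  purple-stemmed cut-leaf: 1210 × 9/16 = 680.625
  purple-stemmed potato-leaf: 1210 × 3/16 = 226.875
  green-stemmed cut-leaf: 1210 × 3/16 = 226.875
  green-stemmed potato-leaf: 1210 × 1/16 = 75.625
χ² = Σ (O − E)² / E
  purple-stemmed cut-leaf: (658 − 680.625)² / 680.625 = 0.7521
  purple-stemmed potato-leaf: (205 − 226.875)² / 226.875 = 2.1092
  green-stemmed cut-leaf: (272 − 226.875)² / 226.875 = 8.9753
  green-stemmed potato-leaf: (75 − 75.625)² / 75.625 = 0.0052
χ² = 0.7521 + 2.1092 + 8.9753 + 0.0052 = 11.8418 ≈ 11.842
Degrees of freedom = 4 − 1 = 3; critical value at α = 0.05 is 7.815.
Since 11.842 > 7.815, we reject the null hypothesis — the data do not fit the 9:3:3:1 ratio.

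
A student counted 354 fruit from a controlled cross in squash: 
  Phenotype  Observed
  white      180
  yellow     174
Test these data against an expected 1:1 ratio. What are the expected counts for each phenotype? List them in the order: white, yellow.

Expected counts for N = 354 under a 1:1 ratio (total parts = 2):
  white: 354 × 1/2 = 177
  yellow: 354 × 1/2 = 177

177, 177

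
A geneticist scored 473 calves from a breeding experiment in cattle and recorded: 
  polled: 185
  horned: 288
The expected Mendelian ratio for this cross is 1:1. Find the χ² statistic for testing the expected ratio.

Total ratio parts = 2. Expected numbers out of 473:
  polled: 473 × 1/2 = 236.5
  horned: 473 × 1/2 = 236.5
χ² = Σ (O − E)² / E
  polled: (185 − 236.5)² / 236.5 = 11.2146
  horned: (288 − 236.5)² / 236.5 = 11.2146
χ² = 11.2146 + 11.2146 = 22.4292 ≈ 22.429

22.429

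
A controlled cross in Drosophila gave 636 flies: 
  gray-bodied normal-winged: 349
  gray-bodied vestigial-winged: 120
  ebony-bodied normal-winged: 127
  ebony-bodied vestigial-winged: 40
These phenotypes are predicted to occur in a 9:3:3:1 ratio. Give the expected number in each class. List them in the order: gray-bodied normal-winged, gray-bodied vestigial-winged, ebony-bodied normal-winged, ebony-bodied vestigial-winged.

357.75, 119.25, 119.25, 39.75

Under the 9:3:3:1 hypothesis (Σ ratio = 16, N = 636):
  gray-bodied normal-winged: 636 × 9/16 = 357.75
  gray-bodied vestigial-winged: 636 × 3/16 = 119.25
  ebony-bodied normal-winged: 636 × 3/16 = 119.25
  ebony-bodied vestigial-winged: 636 × 1/16 = 39.75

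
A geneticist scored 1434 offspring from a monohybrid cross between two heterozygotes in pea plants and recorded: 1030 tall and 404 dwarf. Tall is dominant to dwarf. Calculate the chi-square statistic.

7.700

For a monohybrid cross between heterozygotes with complete dominance, the expected phenotypic ratio is 3:1.
Under the 3:1 hypothesis (Σ ratio = 4, N = 1434):
  tall: 1434 × 3/4 = 1075.5
  dwarf: 1434 × 1/4 = 358.5
χ² = Σ (O − E)² / E
  tall: (1030 − 1075.5)² / 1075.5 = 1.9249
  dwarf: (404 − 358.5)² / 358.5 = 5.7748
χ² = 1.9249 + 5.7748 = 7.6997 ≈ 7.700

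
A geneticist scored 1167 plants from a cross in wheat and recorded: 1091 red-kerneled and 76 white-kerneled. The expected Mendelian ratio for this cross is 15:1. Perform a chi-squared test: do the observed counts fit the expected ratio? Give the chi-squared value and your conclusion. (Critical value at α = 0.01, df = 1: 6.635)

0.137; consistent

Under the 15:1 hypothesis (Σ ratio = 16, N = 1167):
  red-kerneled: 1167 × 15/16 = 1094.0625
  white-kerneled: 1167 × 1/16 = 72.9375
χ² = Σ (O − E)² / E
  red-kerneled: (1091 − 1094.0625)² / 1094.0625 = 0.0086
  white-kerneled: (76 − 72.9375)² / 72.9375 = 0.1286
χ² = 0.0086 + 0.1286 = 0.1372 ≈ 0.137
Degrees of freedom = 2 − 1 = 1; critical value at α = 0.01 is 6.635.
Since 0.137 < 6.635, we fail to reject the null hypothesis — the data are consistent with the 15:1 ratio.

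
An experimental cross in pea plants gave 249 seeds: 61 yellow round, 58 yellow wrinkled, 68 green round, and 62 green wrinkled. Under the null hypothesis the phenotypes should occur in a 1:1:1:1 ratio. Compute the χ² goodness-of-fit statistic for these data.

0.847

The 1:1:1:1 ratio has 4 parts, so with N = 249 the expected counts are:
  yellow round: 249 × 1/4 = 62.25
  yellow wrinkled: 249 × 1/4 = 62.25
  green round: 249 × 1/4 = 62.25
  green wrinkled: 249 × 1/4 = 62.25
χ² = Σ (O − E)² / E
  yellow round: (61 − 62.25)² / 62.25 = 0.0251
  yellow wrinkled: (58 − 62.25)² / 62.25 = 0.2902
  green round: (68 − 62.25)² / 62.25 = 0.5311
  green wrinkled: (62 − 62.25)² / 62.25 = 0.0010
χ² = 0.0251 + 0.2902 + 0.5311 + 0.0010 = 0.8474 ≈ 0.847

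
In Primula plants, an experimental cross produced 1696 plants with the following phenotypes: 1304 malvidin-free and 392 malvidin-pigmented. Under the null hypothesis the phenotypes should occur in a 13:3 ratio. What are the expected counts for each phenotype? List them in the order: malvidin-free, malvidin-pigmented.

1378, 318

Under the 13:3 hypothesis (Σ ratio = 16, N = 1696):
  malvidin-free: 1696 × 13/16 = 1378
  malvidin-pigmented: 1696 × 3/16 = 318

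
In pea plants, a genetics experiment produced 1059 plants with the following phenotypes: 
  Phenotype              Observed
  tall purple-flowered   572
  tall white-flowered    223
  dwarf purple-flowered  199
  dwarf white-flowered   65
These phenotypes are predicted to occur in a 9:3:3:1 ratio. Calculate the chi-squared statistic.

3.972

Under the 9:3:3:1 hypothesis (Σ ratio = 16, N = 1059):
  tall purple-flowered: 1059 × 9/16 = 595.6875
  tall white-flowered: 1059 × 3/16 = 198.5625
  dwarf purple-flowered: 1059 × 3/16 = 198.5625
  dwarf white-flowered: 1059 × 1/16 = 66.1875
χ² = Σ (O − E)² / E
  tall purple-flowered: (572 − 595.6875)² / 595.6875 = 0.9419
  tall white-flowered: (223 − 198.5625)² / 198.5625 = 3.0076
  dwarf purple-flowered: (199 − 198.5625)² / 198.5625 = 0.0010
  dwarf white-flowered: (65 − 66.1875)² / 66.1875 = 0.0213
χ² = 0.9419 + 3.0076 + 0.0010 + 0.0213 = 3.9718 ≈ 3.972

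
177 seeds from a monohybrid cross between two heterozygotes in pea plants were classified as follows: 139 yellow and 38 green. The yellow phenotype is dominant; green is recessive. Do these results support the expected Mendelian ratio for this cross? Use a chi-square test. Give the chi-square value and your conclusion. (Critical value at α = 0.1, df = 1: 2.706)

1.177; consistent

For a monohybrid cross between heterozygotes with complete dominance, the expected phenotypic ratio is 3:1.
Expected counts for N = 177 under a 3:1 ratio (total parts = 4):
  yellow: 177 × 3/4 = 132.75
  green: 177 × 1/4 = 44.25
χ² = Σ (O − E)² / E
  yellow: (139 − 132.75)² / 132.75 = 0.2943
  green: (38 − 44.25)² / 44.25 = 0.8828
χ² = 0.2943 + 0.8828 = 1.1771 ≈ 1.177
Degrees of freedom = 2 − 1 = 1; critical value at α = 0.1 is 2.706.
Since 1.177 < 2.706, we fail to reject the null hypothesis — the data are consistent with the 3:1 ratio.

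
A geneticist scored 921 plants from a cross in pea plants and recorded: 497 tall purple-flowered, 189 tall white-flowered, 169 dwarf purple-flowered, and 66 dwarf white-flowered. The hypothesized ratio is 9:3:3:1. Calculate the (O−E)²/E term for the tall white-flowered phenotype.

The 9:3:3:1 ratio has 16 parts, so with N = 921 the expected counts are:
  tall purple-flowered: 921 × 9/16 = 518.0625
  tall white-flowered: 921 × 3/16 = 172.6875
  dwarf purple-flowered: 921 × 3/16 = 172.6875
  dwarf white-flowered: 921 × 1/16 = 57.5625
Contribution of tall white-flowered: (189 − 172.6875)² / 172.6875 = 1.5409

1.541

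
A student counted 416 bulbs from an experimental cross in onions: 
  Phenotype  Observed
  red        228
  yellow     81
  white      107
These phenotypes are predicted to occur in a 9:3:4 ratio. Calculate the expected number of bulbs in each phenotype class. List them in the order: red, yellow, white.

234, 78, 104

Expected counts for N = 416 under a 9:3:4 ratio (total parts = 16):
  red: 416 × 9/16 = 234
  yellow: 416 × 3/16 = 78
  white: 416 × 4/16 = 104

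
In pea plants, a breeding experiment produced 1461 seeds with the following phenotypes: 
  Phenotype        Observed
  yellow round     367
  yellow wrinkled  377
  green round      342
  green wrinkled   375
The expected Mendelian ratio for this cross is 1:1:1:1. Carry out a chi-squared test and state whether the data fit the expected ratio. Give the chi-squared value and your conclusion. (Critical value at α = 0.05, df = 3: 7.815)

Expected counts for N = 1461 under a 1:1:1:1 ratio (total parts = 4):
  yellow round: 1461 × 1/4 = 365.25
  yellow wrinkled: 1461 × 1/4 = 365.25
  green round: 1461 × 1/4 = 365.25
  green wrinkled: 1461 × 1/4 = 365.25
χ² = Σ (O − E)² / E
  yellow round: (367 − 365.25)² / 365.25 = 0.0084
  yellow wrinkled: (377 − 365.25)² / 365.25 = 0.3780
  green round: (342 − 365.25)² / 365.25 = 1.4800
  green wrinkled: (375 − 365.25)² / 365.25 = 0.2603
χ² = 0.0084 + 0.3780 + 1.4800 + 0.2603 = 2.1267 ≈ 2.127
Degrees of freedom = 4 − 1 = 3; critical value at α = 0.05 is 7.815.
Since 2.127 < 7.815, we fail to reject the null hypothesis — the data are consistent with the 1:1:1:1 ratio.

2.127; consistent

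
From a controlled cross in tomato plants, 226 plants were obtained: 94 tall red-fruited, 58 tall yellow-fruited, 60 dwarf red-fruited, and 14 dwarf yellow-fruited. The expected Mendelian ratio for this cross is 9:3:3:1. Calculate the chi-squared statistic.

Under the 9:3:3:1 hypothesis (Σ ratio = 16, N = 226):
  tall red-fruited: 226 × 9/16 = 127.125
  tall yellow-fruited: 226 × 3/16 = 42.375
  dwarf red-fruited: 226 × 3/16 = 42.375
  dwarf yellow-fruited: 226 × 1/16 = 14.125
χ² = Σ (O − E)² / E
  tall red-fruited: (94 − 127.125)² / 127.125 = 8.6314
  tall yellow-fruited: (58 − 42.375)² / 42.375 = 5.7614
  dwarf red-fruited: (60 − 42.375)² / 42.375 = 7.3308
  dwarf yellow-fruited: (14 − 14.125)² / 14.125 = 0.0011
χ² = 8.6314 + 5.7614 + 7.3308 + 0.0011 = 21.7247 ≈ 21.725

21.725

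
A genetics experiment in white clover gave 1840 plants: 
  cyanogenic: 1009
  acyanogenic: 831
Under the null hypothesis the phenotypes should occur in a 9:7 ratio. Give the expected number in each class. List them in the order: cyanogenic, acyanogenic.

1035, 805

Total ratio parts = 16. Expected numbers out of 1840:
  cyanogenic: 1840 × 9/16 = 1035
  acyanogenic: 1840 × 7/16 = 805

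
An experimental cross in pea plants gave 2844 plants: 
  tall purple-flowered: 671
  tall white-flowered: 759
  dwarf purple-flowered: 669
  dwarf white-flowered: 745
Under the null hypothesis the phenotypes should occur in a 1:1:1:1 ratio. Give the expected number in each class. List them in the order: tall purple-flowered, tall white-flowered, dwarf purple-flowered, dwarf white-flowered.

The 1:1:1:1 ratio has 4 parts, so with N = 2844 the expected counts are:
  tall purple-flowered: 2844 × 1/4 = 711
  tall white-flowered: 2844 × 1/4 = 711
  dwarf purple-flowered: 2844 × 1/4 = 711
  dwarf white-flowered: 2844 × 1/4 = 711

711, 711, 711, 711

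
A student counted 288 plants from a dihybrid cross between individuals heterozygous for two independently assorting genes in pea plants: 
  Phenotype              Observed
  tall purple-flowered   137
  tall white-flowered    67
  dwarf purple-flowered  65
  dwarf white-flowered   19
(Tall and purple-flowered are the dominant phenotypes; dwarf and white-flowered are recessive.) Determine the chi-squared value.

A dihybrid F₂ with independent assortment and complete dominance at both loci gives a 9:3:3:1 phenotypic ratio.
Total ratio parts = 16. Expected numbers out of 288:
  tall purple-flowered: 288 × 9/16 = 162
  tall white-flowered: 288 × 3/16 = 54
  dwarf purple-flowered: 288 × 3/16 = 54
  dwarf white-flowered: 288 × 1/16 = 18
χ² = Σ (O − E)² / E
  tall purple-flowered: (137 − 162)² / 162 = 3.8580
  tall white-flowered: (67 − 54)² / 54 = 3.1296
  dwarf purple-flowered: (65 − 54)² / 54 = 2.2407
  dwarf white-flowered: (19 − 18)² / 18 = 0.0556
χ² = 3.8580 + 3.1296 + 2.2407 + 0.0556 = 9.2839 ≈ 9.284

9.284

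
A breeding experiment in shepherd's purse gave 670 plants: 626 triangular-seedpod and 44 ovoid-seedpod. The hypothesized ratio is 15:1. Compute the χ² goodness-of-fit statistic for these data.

0.115

Under the 15:1 hypothesis (Σ ratio = 16, N = 670):
  triangular-seedpod: 670 × 15/16 = 628.125
  ovoid-seedpod: 670 × 1/16 = 41.875
χ² = Σ (O − E)² / E
  triangular-seedpod: (626 − 628.125)² / 628.125 = 0.0072
  ovoid-seedpod: (44 − 41.875)² / 41.875 = 0.1078
χ² = 0.0072 + 0.1078 = 0.115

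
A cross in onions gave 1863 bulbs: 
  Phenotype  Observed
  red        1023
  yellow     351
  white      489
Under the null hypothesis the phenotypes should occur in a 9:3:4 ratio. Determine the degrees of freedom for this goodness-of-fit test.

A goodness-of-fit test with 3 phenotype classes has df = 3 − 1 = 2.

2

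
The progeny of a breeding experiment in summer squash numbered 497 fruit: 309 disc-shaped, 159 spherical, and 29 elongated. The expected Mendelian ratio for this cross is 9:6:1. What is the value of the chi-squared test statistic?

The 9:6:1 ratio has 16 parts, so with N = 497 the expected counts are:
  disc-shaped: 497 × 9/16 = 279.5625
  spherical: 497 × 6/16 = 186.375
  elongated: 497 × 1/16 = 31.0625
χ² = Σ (O − E)² / E
  disc-shaped: (309 − 279.5625)² / 279.5625 = 3.0997
  spherical: (159 − 186.375)² / 186.375 = 4.0209
  elongated: (29 − 31.0625)² / 31.0625 = 0.1369
χ² = 3.0997 + 4.0209 + 0.1369 = 7.2575 ≈ 7.258

7.258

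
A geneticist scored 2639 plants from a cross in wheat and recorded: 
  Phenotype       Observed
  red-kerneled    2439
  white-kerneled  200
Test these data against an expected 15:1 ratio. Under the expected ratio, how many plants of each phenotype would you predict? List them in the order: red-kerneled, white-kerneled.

Expected counts for N = 2639 under a 15:1 ratio (total parts = 16):
  red-kerneled: 2639 × 15/16 = 2474.0625
  white-kerneled: 2639 × 1/16 = 164.9375

2474.0625, 164.9375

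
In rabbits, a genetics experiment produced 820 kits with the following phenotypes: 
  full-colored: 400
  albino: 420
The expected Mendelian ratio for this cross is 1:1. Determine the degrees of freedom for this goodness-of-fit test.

A goodness-of-fit test with 2 phenotype classes has df = 2 − 1 = 1.

1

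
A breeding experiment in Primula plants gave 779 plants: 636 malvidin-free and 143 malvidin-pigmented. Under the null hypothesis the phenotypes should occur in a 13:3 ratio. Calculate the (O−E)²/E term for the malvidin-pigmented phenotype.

0.064

Under the 13:3 hypothesis (Σ ratio = 16, N = 779):
  malvidin-free: 779 × 13/16 = 632.9375
  malvidin-pigmented: 779 × 3/16 = 146.0625
Contribution of malvidin-pigmented: (143 − 146.0625)² / 146.0625 = 0.0642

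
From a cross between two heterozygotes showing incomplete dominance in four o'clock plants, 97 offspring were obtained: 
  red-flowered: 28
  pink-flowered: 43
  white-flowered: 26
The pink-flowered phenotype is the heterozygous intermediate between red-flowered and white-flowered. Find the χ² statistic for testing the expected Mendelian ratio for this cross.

1.330

With incomplete dominance, a heterozygote × heterozygote cross gives a 1:2:1 phenotypic ratio.
Under the 1:2:1 hypothesis (Σ ratio = 4, N = 97):
  red-flowered: 97 × 1/4 = 24.25
  pink-flowered: 97 × 2/4 = 48.5
  white-flowered: 97 × 1/4 = 24.25
χ² = Σ (O − E)² / E
  red-flowered: (28 − 24.25)² / 24.25 = 0.5799
  pink-flowered: (43 − 48.5)² / 48.5 = 0.6237
  white-flowered: (26 − 24.25)² / 24.25 = 0.1263
χ² = 0.5799 + 0.6237 + 0.1263 = 1.3299 ≈ 1.330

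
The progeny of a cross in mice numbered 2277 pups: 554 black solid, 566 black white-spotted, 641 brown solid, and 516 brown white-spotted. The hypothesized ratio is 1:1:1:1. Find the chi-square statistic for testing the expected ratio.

Under the 1:1:1:1 hypothesis (Σ ratio = 4, N = 2277):
  black solid: 2277 × 1/4 = 569.25
  black white-spotted: 2277 × 1/4 = 569.25
  brown solid: 2277 × 1/4 = 569.25
  brown white-spotted: 2277 × 1/4 = 569.25
χ² = Σ (O − E)² / E
  black solid: (554 − 569.25)² / 569.25 = 0.4085
  black white-spotted: (566 − 569.25)² / 569.25 = 0.0186
  brown solid: (641 − 569.25)² / 569.25 = 9.0436
  brown white-spotted: (516 − 569.25)² / 569.25 = 4.9812
χ² = 0.4085 + 0.0186 + 9.0436 + 4.9812 = 14.4519 ≈ 14.452

14.452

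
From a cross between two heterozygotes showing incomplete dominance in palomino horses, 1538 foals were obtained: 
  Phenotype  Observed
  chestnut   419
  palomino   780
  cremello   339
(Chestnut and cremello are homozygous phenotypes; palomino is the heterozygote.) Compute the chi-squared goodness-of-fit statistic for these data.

8.637

With incomplete dominance, a heterozygote × heterozygote cross gives a 1:2:1 phenotypic ratio.
The 1:2:1 ratio has 4 parts, so with N = 1538 the expected counts are:
  chestnut: 1538 × 1/4 = 384.5
  palomino: 1538 × 2/4 = 769
  cremello: 1538 × 1/4 = 384.5
χ² = Σ (O − E)² / E
  chestnut: (419 − 384.5)² / 384.5 = 3.0956
  palomino: (780 − 769)² / 769 = 0.1573
  cremello: (339 − 384.5)² / 384.5 = 5.3843
χ² = 3.0956 + 0.1573 + 5.3843 = 8.6372 ≈ 8.637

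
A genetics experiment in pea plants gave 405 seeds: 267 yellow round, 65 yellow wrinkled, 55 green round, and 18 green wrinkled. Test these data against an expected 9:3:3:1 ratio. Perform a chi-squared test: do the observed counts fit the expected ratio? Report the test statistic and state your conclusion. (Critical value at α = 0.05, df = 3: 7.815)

The 9:3:3:1 ratio has 16 parts, so with N = 405 the expected counts are:
  yellow round: 405 × 9/16 = 227.8125
  yellow wrinkled: 405 × 3/16 = 75.9375
  green round: 405 × 3/16 = 75.9375
  green wrinkled: 405 × 1/16 = 25.3125
χ² = Σ (O − E)² / E
  yellow round: (267 − 227.8125)² / 227.8125 = 6.7409
  yellow wrinkled: (65 − 75.9375)² / 75.9375 = 1.5754
  green round: (55 − 75.9375)² / 75.9375 = 5.7729
  green wrinkled: (18 − 25.3125)² / 25.3125 = 2.1125
χ² = 6.7409 + 1.5754 + 5.7729 + 2.1125 = 16.2017 ≈ 16.202
Degrees of freedom = 4 − 1 = 3; critical value at α = 0.05 is 7.815.
Since 16.202 > 7.815, we reject the null hypothesis — the data do not fit the 9:3:3:1 ratio.

16.202; not consistent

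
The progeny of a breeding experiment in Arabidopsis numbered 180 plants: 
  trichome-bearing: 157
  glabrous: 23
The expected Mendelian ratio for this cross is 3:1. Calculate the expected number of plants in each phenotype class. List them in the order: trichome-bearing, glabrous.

The 3:1 ratio has 4 parts, so with N = 180 the expected counts are:
  trichome-bearing: 180 × 3/4 = 135
  glabrous: 180 × 1/4 = 45

135, 45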